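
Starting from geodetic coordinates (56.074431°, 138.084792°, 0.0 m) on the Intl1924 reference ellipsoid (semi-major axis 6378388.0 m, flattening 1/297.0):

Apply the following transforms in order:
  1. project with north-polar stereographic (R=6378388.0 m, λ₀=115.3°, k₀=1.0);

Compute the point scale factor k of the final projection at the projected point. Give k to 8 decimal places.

start: φ=56.074431°, λ=138.084792°, h=0.000 m
→ into stereo (λ₀=115.3°): φ=56.07443100°, λ−λ₀=22.78479200°
scale k = 1.09303755

1.09303755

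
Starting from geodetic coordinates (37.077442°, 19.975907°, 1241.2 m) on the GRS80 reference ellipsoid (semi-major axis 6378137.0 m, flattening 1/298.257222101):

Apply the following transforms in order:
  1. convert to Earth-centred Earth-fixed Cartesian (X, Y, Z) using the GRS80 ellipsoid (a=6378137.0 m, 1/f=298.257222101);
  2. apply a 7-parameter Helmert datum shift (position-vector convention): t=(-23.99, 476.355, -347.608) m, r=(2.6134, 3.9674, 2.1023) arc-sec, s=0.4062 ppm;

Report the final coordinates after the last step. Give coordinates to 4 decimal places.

start: φ=37.077442°, λ=19.975907°, h=1241.200 m
→ ECEF (a=6378137.000, f=1/298.257222101): X=4789224.2265, Y=1740854.7460, Z=3825001.7571
→ Helmert 7p (PV): X=4789258.0107, Y=1741332.1578, Z=3824585.6413

X=4789258.0107 m, Y=1741332.1578 m, Z=3824585.6413 m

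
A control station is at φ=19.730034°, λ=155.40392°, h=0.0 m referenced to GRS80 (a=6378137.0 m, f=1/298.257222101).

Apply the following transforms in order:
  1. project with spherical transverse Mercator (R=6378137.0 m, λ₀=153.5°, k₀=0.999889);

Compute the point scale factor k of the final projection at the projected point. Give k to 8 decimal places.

start: φ=19.730034°, λ=155.403920°, h=0.000 m
→ into tm (λ₀=153.5°): φ=19.73003400°, λ−λ₀=1.90392000°
scale k = 1.00037831

1.00037831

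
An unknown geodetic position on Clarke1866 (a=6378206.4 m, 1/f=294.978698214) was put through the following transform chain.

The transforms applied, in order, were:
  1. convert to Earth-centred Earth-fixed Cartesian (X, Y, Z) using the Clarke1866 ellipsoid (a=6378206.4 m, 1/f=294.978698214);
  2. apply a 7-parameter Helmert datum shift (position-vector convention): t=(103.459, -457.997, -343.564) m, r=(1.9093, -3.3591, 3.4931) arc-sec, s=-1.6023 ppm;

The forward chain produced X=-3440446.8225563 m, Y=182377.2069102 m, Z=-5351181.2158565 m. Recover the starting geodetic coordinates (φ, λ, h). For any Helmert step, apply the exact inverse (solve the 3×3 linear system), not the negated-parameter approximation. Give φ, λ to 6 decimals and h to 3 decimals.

start: X=-3440446.8226, Y=182377.2069, Z=-5351181.2159 m
→ Helmert⁻¹: X=-3440639.8375, Y=182844.2343, Z=-5350791.8859
→ geod (Bowring, a=6378206.400): φ=-57.39845100°, λ=176.95802000°, h=1251.5510 m

φ=-57.398451°, λ=176.958020°, h=1251.551 m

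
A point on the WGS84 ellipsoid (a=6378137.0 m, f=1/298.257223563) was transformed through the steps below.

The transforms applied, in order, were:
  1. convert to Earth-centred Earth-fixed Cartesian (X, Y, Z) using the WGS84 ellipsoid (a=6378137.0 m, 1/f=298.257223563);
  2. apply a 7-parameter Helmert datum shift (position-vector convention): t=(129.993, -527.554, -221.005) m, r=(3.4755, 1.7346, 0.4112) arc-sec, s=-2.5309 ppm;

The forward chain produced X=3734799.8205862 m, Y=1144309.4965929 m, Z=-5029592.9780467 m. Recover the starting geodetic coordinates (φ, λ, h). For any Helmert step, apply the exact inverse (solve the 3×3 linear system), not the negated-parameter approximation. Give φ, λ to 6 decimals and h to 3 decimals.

start: X=3734799.8206, Y=1144309.4966, Z=-5029592.9780 m
→ Helmert⁻¹: X=3734723.8567, Y=1144747.7593, Z=-5029372.5831
→ geod (Bowring, a=6378137.000): φ=-52.35031300°, λ=17.04107200°, h=3366.0100 m

φ=-52.350313°, λ=17.041072°, h=3366.010 m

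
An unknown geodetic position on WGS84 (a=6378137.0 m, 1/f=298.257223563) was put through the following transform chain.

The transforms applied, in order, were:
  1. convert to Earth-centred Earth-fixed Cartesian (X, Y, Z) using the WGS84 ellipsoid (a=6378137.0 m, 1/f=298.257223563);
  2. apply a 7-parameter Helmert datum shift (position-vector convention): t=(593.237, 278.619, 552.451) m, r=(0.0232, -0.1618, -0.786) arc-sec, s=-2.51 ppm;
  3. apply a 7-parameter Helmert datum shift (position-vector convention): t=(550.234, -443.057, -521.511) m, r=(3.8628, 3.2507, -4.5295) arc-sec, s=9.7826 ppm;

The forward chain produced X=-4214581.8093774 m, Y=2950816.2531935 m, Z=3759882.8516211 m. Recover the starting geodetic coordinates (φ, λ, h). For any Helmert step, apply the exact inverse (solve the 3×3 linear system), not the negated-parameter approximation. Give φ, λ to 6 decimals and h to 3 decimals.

φ=36.335671°, λ=145.009416°, h=2439.096 m

start: X=-4214581.8094, Y=2950816.2532, Z=3759882.8516 m
→ Helmert⁻¹: X=-4215214.8772, Y=2951208.2945, Z=3760245.8769
→ Helmert⁻¹: X=-4215826.9915, Y=2950921.4402, Z=3759705.8379
→ geod (Bowring, a=6378137.000): φ=36.33567100°, λ=145.00941600°, h=2439.0960 m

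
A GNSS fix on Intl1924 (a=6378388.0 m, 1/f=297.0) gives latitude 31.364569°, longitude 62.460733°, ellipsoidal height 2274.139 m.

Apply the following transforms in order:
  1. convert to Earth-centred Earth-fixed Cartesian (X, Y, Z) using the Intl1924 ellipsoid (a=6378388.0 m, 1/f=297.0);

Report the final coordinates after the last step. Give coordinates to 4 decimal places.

X=2521340.5160 m, Y=4835356.2372 m, Z=3301706.5635 m

start: φ=31.364569°, λ=62.460733°, h=2274.139 m
→ ECEF (a=6378388.000, f=1/297.0): X=2521340.5160, Y=4835356.2372, Z=3301706.5635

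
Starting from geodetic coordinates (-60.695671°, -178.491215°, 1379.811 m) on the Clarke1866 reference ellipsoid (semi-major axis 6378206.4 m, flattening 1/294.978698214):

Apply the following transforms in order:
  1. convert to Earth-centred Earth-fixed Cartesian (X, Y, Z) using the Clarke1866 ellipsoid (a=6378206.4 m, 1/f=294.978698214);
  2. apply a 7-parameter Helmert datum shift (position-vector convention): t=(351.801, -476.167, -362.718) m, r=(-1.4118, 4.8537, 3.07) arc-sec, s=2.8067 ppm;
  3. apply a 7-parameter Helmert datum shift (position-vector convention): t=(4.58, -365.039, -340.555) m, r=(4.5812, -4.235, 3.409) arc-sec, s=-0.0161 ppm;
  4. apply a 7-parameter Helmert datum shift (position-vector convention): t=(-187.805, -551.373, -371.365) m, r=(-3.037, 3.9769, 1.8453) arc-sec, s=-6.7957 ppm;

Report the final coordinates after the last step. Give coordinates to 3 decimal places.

start: φ=-60.695671°, λ=-178.491215°, h=1379.811 m
→ ECEF (a=6378206.400, f=1/294.978698214): X=-3129457.8770, Y=-82427.9004, Z=-5539830.4033
→ Helmert 7p (PV): X=-3129243.9929, Y=-82988.7951, Z=-5540134.4650
→ Helmert 7p (PV): X=-3129124.2417, Y=-83282.5027, Z=-5540541.0232
→ Helmert 7p (PV): X=-3129396.8610, Y=-83942.8808, Z=-5540813.1793

X=-3129396.861 m, Y=-83942.881 m, Z=-5540813.179 m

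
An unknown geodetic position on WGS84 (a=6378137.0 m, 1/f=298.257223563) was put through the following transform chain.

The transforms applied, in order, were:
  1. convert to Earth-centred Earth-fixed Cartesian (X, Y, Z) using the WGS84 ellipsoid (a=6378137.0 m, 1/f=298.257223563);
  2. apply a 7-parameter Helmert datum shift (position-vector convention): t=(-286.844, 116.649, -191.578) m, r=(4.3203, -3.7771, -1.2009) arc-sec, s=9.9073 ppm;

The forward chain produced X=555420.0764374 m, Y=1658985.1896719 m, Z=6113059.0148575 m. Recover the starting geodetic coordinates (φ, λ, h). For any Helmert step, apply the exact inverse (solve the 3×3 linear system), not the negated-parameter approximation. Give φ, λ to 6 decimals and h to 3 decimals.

φ=74.130129°, λ=71.477776°, h=227.702 m

start: X=555420.0764, Y=1658985.1897, Z=6113059.0149 m
→ Helmert⁻¹: X=555803.6994, Y=1658983.3842, Z=6113145.1017
→ geod (Bowring, a=6378137.000): φ=74.13012900°, λ=71.47777600°, h=227.7020 m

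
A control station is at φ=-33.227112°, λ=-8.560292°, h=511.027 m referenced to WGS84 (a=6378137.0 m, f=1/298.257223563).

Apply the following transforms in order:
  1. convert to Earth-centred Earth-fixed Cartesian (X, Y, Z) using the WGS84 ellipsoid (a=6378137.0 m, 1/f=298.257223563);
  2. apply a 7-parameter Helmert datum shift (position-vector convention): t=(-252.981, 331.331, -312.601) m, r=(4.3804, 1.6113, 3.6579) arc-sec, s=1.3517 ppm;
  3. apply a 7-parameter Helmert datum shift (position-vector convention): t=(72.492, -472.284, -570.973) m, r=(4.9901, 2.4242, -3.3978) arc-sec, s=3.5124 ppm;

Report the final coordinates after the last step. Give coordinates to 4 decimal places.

start: φ=-33.227112°, λ=-8.560292°, h=511.027 m
→ ECEF (a=6378137.000, f=1/298.257223563): X=5281640.4459, Y=-795029.3250, Z=-3475336.0143
→ Helmert 7p (PV): X=5281381.5545, Y=-794531.5988, Z=-3475711.4560
→ Helmert 7p (PV): X=5281418.6588, Y=-795009.5870, Z=-3476375.9305

X=5281418.6588 m, Y=-795009.5870 m, Z=-3476375.9305 m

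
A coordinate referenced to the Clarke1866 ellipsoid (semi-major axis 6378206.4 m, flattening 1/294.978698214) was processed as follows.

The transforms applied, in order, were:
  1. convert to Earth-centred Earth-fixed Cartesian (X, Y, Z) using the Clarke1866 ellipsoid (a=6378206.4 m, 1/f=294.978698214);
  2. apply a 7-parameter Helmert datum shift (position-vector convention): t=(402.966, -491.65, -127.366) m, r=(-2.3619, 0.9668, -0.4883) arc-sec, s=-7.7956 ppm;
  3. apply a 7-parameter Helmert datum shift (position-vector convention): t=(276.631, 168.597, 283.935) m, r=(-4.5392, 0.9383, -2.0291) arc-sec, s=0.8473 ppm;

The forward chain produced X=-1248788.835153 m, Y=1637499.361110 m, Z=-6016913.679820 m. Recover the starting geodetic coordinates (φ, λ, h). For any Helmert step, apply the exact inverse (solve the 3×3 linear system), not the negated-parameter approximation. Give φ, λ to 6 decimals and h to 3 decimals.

φ=-71.218523°, λ=127.335503°, h=1136.521 m

start: X=-1248788.8352, Y=1637499.3611, Z=-6016913.6798 m
→ Helmert⁻¹: X=-1249053.1439, Y=1637449.5071, Z=-6017162.1636
→ Helmert⁻¹: X=-1249441.5249, Y=1638019.8684, Z=-6017068.8041
→ geod (Bowring, a=6378206.400): φ=-71.21852300°, λ=127.33550300°, h=1136.5210 m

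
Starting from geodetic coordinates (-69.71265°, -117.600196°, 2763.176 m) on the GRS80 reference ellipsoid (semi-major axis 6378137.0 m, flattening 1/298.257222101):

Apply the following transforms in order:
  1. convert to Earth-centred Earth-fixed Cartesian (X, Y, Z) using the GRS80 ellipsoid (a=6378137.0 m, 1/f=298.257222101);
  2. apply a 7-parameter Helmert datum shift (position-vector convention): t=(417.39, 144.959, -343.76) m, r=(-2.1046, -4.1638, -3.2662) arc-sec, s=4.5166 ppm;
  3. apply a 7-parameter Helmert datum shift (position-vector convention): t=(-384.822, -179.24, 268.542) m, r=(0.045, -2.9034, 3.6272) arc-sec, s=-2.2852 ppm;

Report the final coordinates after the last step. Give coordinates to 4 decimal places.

X=-1027814.1202 m, Y=-1966565.9724 m, Z=-5962696.3032 m

start: φ=-69.712650°, λ=-117.600196°, h=2763.176 m
→ ECEF (a=6378137.000, f=1/298.257222101): X=-1028052.1333, Y=-1966465.9749, Z=-5962592.1999
→ Helmert 7p (PV): X=-1027550.1602, Y=-1966374.4573, Z=-5962963.5789
→ Helmert 7p (PV): X=-1027814.1202, Y=-1966565.9724, Z=-5962696.3032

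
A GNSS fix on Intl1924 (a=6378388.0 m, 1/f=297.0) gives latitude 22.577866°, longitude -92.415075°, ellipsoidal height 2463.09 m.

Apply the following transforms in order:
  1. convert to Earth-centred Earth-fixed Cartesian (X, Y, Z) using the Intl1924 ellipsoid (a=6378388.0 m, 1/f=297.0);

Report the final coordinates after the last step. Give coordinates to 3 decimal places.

start: φ=22.577866°, λ=-92.415075°, h=2463.090 m
→ ECEF (a=6378388.000, f=1/297.0): X=-248395.4310, Y=-5889498.3143, Z=2434598.2772

X=-248395.431 m, Y=-5889498.314 m, Z=2434598.277 m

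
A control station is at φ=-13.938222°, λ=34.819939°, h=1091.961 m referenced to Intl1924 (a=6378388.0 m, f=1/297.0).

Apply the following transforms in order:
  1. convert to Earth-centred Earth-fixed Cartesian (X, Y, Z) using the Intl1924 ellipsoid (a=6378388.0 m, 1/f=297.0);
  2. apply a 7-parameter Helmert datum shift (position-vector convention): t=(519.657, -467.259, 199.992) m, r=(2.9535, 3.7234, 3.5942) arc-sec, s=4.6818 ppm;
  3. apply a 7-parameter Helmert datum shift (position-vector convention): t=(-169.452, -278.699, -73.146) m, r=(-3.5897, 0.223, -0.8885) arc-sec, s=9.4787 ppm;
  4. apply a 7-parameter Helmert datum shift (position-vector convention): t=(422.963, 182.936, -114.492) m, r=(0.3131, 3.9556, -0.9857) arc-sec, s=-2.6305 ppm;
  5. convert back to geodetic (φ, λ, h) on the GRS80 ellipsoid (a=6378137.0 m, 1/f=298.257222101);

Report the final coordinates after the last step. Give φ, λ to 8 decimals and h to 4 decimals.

φ=-13.93890999°, λ=34.81234710°, h=1712.6415 m

start: φ=-13.938222°, λ=34.819939°, h=1091.961 m
→ ECEF (a=6378388.000, f=1/297.0): X=5084023.8664, Y=3536113.1521, Z=-1526629.7863
→ Helmert 7p (PV): X=5084478.1500, Y=3535772.8988, Z=-1526478.0829
→ Helmert 7p (PV): X=5084370.4726, Y=3535479.2463, Z=-1526632.7299
→ Helmert 7p (PV): X=5084767.6799, Y=3535630.9024, Z=-1526835.3436
→ geod (Bowring, a=6378137.000): φ=-13.93890999°, λ=34.81234710°, h=1712.6415 m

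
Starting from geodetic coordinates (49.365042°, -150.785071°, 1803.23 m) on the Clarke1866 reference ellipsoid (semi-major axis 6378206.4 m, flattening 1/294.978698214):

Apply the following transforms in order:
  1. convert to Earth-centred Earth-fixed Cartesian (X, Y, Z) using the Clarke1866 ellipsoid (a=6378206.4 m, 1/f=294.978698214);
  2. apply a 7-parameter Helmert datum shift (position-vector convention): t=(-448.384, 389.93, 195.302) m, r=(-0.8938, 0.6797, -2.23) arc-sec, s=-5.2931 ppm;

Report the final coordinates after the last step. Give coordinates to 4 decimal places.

X=-3633897.9408 m, Y=-2031455.4465 m, Z=4818449.9479 m

start: φ=49.365042°, λ=-150.785071°, h=1803.230 m
→ ECEF (a=6378206.400, f=1/294.978698214): X=-3633462.6989, Y=-2031916.2927, Z=4818259.3714
→ Helmert 7p (PV): X=-3633897.9408, Y=-2031455.4465, Z=4818449.9479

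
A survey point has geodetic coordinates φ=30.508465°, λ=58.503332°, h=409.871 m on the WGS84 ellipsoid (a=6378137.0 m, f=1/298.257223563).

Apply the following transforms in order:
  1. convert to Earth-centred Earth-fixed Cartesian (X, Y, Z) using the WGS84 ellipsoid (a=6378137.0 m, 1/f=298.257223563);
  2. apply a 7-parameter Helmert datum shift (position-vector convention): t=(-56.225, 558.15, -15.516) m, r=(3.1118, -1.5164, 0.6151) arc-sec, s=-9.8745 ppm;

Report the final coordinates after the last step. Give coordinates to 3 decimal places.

start: φ=30.508465°, λ=58.503332°, h=409.871 m
→ ECEF (a=6378137.000, f=1/298.257223563): X=2873579.1752, Y=4689867.2015, Z=3219271.1737
→ Helmert 7p (PV): X=2873456.9226, Y=4690339.0437, Z=3219315.7472

X=2873456.923 m, Y=4690339.044 m, Z=3219315.747 m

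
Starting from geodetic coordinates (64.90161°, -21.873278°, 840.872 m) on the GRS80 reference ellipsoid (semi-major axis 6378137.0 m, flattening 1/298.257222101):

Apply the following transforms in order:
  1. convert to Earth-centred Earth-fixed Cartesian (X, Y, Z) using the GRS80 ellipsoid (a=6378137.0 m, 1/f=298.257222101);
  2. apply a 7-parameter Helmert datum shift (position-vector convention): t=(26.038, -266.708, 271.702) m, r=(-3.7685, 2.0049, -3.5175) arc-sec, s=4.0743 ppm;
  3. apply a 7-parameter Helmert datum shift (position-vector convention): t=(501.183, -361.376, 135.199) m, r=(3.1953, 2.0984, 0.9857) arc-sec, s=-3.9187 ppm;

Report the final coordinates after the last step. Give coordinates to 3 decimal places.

X=2518556.283 m, Y=-1011479.322 m, Z=5754187.306 m

start: φ=64.901610°, λ=-21.873278°, h=840.872 m
→ ECEF (a=6378137.000, f=1/298.257222101): X=2517926.6107, Y=-1010836.1616, Z=5753826.7957
→ Helmert 7p (PV): X=2518001.5969, Y=-1011044.8032, Z=5754115.9343
→ Helmert 7p (PV): X=2518556.2825, Y=-1011479.3223, Z=5754187.3060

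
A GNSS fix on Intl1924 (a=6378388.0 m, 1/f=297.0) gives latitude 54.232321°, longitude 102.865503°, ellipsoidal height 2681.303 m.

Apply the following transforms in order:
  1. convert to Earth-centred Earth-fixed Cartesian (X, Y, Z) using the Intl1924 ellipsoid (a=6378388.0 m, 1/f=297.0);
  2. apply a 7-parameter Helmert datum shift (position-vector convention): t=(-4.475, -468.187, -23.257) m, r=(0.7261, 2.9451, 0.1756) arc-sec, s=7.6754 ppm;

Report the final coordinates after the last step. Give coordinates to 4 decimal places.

X=-832258.2889 m, Y=3643712.8881 m, Z=5154221.7173 m

start: φ=54.232321°, λ=102.865503°, h=2681.303 m
→ ECEF (a=6378388.000, f=1/297.0): X=-832317.9164, Y=3644171.9572, Z=5154180.7013
→ Helmert 7p (PV): X=-832258.2889, Y=3643712.8881, Z=5154221.7173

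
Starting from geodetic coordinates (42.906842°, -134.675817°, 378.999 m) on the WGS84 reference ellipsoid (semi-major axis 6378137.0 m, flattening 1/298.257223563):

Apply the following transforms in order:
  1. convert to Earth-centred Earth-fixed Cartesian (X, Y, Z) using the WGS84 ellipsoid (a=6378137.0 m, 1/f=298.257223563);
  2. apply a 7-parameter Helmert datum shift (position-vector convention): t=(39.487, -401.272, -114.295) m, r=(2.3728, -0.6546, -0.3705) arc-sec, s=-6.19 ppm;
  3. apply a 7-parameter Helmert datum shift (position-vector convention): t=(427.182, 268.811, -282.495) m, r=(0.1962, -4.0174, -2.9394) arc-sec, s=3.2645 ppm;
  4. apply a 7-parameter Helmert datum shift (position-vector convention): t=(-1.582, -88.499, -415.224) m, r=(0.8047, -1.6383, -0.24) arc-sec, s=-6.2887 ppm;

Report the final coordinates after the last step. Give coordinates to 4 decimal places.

X=-3289672.6606 m, Y=-3327625.0131 m, Z=4319178.3128 m

start: φ=42.906842°, λ=-134.675817°, h=378.999 m
→ ECEF (a=6378137.000, f=1/298.257223563): X=-3289978.6273, Y=-3327420.6740, Z=4320185.2032
→ Helmert 7p (PV): X=-3289938.4626, Y=-3327845.1373, Z=4319995.4480
→ Helmert 7p (PV): X=-3289653.5850, Y=-3327544.4155, Z=4319659.8121
→ Helmert 7p (PV): X=-3289672.6606, Y=-3327625.0131, Z=4319178.3128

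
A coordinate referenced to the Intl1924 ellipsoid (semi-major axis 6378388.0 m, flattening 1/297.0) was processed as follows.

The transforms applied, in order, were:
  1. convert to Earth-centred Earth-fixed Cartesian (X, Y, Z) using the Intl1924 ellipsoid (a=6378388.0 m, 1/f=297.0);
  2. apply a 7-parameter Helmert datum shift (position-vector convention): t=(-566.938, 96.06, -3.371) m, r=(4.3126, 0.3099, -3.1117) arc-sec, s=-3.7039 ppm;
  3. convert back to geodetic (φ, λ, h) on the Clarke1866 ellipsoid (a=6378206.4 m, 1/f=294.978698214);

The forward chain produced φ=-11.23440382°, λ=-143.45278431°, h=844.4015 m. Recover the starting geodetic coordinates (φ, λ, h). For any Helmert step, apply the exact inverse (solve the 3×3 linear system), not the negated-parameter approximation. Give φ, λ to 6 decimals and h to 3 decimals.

start: φ=-11.234404°, λ=-143.452784°, h=844.401 m
→ ECEF (a=6378206.400, f=1/294.978698214): X=-5027162.8782, Y=-3726319.8111, Z=-1234535.6649
→ Helmert⁻¹: X=-5026556.4853, Y=-3726531.3141, Z=-1234466.5040
→ geod (Bowring, a=6378388.000): φ=-11.23392200°, λ=-143.44792200°, h=289.5180 m

φ=-11.233922°, λ=-143.447922°, h=289.518 m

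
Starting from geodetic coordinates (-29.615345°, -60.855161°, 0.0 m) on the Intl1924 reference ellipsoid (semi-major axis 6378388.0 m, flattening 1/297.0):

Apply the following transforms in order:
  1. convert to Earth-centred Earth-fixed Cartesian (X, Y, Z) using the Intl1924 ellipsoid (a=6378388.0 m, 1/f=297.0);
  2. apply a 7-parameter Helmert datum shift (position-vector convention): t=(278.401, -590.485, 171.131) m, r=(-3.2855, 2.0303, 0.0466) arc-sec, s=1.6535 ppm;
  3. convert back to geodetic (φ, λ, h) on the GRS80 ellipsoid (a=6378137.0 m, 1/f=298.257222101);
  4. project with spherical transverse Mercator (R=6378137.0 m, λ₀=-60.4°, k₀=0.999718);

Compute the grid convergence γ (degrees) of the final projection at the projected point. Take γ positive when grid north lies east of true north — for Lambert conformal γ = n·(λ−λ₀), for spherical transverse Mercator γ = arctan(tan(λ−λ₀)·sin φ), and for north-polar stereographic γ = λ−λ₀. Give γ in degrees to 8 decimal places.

start: φ=-29.615345°, λ=-60.855161°, h=0.000 m
→ ECEF (a=6378388.000, f=1/297.0): X=2702804.4120, Y=-4847050.8077, Z=-3133421.1560
→ Helmert 7p (PV): X=2703057.5342, Y=-4847698.6076, Z=-3133204.6037
→ geod (Bowring, a=6378137.000): φ=-29.60986820°, λ=-60.85613564°, h=720.8001 m
→ into tm (λ₀=-60.4°): φ=-29.60986820°, λ−λ₀=-0.45613564°
convergence γ = 0.22537640°

0.22537640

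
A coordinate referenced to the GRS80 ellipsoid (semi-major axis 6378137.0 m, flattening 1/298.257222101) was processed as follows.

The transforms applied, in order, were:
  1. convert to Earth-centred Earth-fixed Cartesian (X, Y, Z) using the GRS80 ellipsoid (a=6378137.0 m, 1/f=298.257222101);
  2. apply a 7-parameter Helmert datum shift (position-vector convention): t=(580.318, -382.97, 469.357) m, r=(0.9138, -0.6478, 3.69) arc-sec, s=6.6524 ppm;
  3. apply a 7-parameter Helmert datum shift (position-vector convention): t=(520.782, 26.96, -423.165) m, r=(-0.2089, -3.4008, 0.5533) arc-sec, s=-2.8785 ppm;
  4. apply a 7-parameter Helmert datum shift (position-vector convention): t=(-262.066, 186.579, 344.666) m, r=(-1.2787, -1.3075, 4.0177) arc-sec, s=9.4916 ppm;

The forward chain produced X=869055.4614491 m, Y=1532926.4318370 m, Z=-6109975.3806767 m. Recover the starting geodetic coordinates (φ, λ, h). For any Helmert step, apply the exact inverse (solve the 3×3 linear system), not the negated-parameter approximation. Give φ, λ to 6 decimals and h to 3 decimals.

φ=-74.018297°, λ=60.478904°, h=834.465 m

start: X=869055.4614, Y=1532926.4318, Z=-6109975.3807 m
→ Helmert⁻¹: X=869300.3991, Y=1532746.2517, Z=-6110258.0590
→ Helmert⁻¹: X=868685.4928, Y=1532727.5613, Z=-6109865.2514
→ Helmert⁻¹: X=868107.6355, Y=1533057.7324, Z=-6110303.4784
→ geod (Bowring, a=6378137.000): φ=-74.01829700°, λ=60.47890400°, h=834.4650 m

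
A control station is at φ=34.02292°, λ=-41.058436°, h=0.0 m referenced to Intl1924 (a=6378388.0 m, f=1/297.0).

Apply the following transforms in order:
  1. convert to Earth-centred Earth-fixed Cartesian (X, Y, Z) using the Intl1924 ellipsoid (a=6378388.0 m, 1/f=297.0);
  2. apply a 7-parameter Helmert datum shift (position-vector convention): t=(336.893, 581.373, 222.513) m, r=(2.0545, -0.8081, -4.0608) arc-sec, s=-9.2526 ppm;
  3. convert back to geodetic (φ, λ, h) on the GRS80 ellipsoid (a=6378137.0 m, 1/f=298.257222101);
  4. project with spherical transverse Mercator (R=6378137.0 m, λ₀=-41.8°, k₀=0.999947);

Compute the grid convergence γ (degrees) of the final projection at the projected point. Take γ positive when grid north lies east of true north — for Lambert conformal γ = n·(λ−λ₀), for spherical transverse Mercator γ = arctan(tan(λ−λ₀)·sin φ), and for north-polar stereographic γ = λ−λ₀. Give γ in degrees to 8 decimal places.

0.41810227

start: φ=34.022920°, λ=-41.058436°, h=0.000 m
→ ECEF (a=6378388.000, f=1/297.0): X=3990431.3301, Y=-3475980.6352, Z=3548608.3047
→ Helmert 7p (PV): X=3990648.9666, Y=-3475481.0061, Z=3548778.9952
→ geod (Bowring, a=6378137.000): φ=34.02425980°, λ=-41.05280928°, h=182.0113 m
→ into tm (λ₀=-41.8°): φ=34.02425980°, λ−λ₀=0.74719072°
convergence γ = 0.41810227°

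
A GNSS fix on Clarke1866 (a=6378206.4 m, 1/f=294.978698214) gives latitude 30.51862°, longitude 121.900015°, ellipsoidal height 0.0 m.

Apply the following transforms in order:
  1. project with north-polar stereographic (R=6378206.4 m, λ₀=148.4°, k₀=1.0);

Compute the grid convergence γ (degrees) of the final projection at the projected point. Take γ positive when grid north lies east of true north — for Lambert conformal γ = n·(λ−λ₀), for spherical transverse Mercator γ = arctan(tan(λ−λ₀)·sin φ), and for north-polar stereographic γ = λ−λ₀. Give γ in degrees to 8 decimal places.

-26.49998500

start: φ=30.518620°, λ=121.900015°, h=0.000 m
→ into stereo (λ₀=148.4°): φ=30.51862000°, λ−λ₀=-26.49998500°
convergence γ = -26.49998500°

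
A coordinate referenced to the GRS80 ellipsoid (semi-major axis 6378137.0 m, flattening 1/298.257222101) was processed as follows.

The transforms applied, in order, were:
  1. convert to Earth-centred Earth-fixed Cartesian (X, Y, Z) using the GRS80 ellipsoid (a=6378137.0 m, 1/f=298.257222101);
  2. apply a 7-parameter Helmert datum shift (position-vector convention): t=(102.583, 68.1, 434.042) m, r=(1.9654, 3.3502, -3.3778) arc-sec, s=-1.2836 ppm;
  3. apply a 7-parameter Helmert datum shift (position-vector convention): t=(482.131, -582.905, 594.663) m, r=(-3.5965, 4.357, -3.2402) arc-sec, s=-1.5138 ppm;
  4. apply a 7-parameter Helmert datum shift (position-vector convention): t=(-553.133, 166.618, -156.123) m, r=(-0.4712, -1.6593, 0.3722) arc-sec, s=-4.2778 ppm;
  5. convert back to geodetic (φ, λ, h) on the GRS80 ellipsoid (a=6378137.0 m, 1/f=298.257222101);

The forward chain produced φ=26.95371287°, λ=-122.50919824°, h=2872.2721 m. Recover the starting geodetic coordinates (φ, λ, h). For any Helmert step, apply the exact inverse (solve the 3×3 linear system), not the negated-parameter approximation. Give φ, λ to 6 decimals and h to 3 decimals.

start: φ=26.953713°, λ=-122.509198°, h=2872.272 m
→ ECEF (a=6378137.000, f=1/298.257222101): X=-3058958.0892, Y=-4799901.7501, Z=2874946.7946
→ Helmert⁻¹: X=-3058403.5721, Y=-4800089.9512, Z=2875128.8546
→ Helmert⁻¹: X=-3058875.6535, Y=-4799612.4822, Z=2874390.2418
→ Helmert⁻¹: X=-3058950.2423, Y=-4799709.4520, Z=2873955.9388
→ geod (Bowring, a=6378137.000): φ=26.94642500°, λ=-122.51017200°, h=2274.8890 m

φ=26.946425°, λ=-122.510172°, h=2274.889 m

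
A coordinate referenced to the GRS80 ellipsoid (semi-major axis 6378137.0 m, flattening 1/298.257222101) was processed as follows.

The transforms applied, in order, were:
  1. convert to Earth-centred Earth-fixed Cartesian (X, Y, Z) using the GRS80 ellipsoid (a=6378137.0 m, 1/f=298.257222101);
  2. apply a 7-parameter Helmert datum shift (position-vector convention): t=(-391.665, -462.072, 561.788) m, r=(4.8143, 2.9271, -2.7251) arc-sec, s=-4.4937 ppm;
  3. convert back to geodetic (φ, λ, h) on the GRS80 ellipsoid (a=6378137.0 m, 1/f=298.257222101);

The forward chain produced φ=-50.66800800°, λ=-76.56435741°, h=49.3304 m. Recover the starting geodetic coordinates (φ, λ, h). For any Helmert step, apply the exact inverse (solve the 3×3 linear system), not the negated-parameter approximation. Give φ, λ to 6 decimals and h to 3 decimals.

start: φ=-50.668008°, λ=-76.564357°, h=49.330 m
→ ECEF (a=6378137.000, f=1/298.257222101): X=941191.4656, Y=-3939834.9748, Z=-4910257.3893
→ Helmert⁻¹: X=941709.0972, Y=-3939492.7822, Z=-4910735.9320
→ geod (Bowring, a=6378137.000): φ=-50.67221200°, λ=-76.55611100°, h=284.8010 m

φ=-50.672212°, λ=-76.556111°, h=284.801 m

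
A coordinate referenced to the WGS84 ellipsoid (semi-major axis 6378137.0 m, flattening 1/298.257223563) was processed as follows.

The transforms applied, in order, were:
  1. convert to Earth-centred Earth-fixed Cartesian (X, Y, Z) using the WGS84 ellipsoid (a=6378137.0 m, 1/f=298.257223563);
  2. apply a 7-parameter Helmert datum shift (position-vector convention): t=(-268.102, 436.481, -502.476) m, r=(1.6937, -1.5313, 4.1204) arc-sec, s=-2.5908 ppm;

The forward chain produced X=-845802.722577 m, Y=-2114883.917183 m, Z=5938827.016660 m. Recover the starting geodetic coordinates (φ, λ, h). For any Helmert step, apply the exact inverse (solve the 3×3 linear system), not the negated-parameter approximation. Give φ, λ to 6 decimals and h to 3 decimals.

start: X=-845802.7226, Y=-2114883.9172, Z=5938827.0167 m
→ Helmert⁻¹: X=-845534.9726, Y=-2115260.2181, Z=5939368.5265
→ geod (Bowring, a=6378137.000): φ=69.14443400°, λ=-111.78811900°, h=1755.7150 m

φ=69.144434°, λ=-111.788119°, h=1755.715 m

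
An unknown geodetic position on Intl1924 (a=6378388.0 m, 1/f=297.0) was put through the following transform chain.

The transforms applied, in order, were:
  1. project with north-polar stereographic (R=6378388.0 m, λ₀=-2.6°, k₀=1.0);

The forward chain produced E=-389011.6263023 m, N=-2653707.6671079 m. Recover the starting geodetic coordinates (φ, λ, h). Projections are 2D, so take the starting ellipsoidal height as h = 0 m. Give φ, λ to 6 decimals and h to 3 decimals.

start: E=-389011.6263, N=-2653707.6671 m
→ stereo⁻¹: φ=66.25337600°, λ=-10.93968900°

φ=66.253376°, λ=-10.939689°, h=0.000 m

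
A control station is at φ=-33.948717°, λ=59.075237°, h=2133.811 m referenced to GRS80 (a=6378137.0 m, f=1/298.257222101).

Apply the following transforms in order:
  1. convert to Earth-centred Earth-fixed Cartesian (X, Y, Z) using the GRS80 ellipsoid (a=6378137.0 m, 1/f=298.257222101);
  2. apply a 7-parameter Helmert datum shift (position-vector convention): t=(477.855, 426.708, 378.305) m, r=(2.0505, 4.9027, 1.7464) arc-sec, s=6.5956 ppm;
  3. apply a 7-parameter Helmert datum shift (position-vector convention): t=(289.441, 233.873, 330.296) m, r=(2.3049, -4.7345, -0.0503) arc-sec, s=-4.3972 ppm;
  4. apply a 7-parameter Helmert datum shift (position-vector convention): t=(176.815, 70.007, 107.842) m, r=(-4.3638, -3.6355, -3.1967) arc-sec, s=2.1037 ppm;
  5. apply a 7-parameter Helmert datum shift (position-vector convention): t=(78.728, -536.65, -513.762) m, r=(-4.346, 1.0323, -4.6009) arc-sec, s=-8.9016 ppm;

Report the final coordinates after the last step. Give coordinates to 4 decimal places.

X=2723999.1523 m, Y=4545047.0002 m, Z=-3542665.7097 m

start: φ=-33.948717°, λ=59.075237°, h=2133.811 m
→ ECEF (a=6378137.000, f=1/298.257222101): X=2722812.5660, Y=4545029.3139, Z=-3542920.8641
→ Helmert 7p (PV): X=2723185.6855, Y=4545544.2735, Z=-3542585.4627
→ Helmert 7p (PV): X=2723545.5750, Y=4545797.0811, Z=-3542126.2891
→ Helmert 7p (PV): X=2723861.0021, Y=4545759.5030, Z=-3542074.0674
→ Helmert 7p (PV): X=2723999.1523, Y=4545047.0002, Z=-3542665.7097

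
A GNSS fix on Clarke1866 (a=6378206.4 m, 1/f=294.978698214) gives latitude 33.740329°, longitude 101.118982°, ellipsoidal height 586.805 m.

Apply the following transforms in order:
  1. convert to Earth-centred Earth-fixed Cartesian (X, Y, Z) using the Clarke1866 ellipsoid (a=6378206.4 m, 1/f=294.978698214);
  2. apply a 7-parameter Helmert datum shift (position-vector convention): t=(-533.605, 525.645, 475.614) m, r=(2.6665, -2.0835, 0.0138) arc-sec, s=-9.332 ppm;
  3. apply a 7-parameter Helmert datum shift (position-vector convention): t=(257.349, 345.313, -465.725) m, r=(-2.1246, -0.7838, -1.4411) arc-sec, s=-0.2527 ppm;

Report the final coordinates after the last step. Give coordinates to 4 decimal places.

X=-1024281.2466 m, Y=5211062.6322 m, Z=3522648.4693 m

start: φ=33.740329°, λ=101.118982°, h=586.805 m
→ ECEF (a=6378206.400, f=1/294.978698214): X=-1024001.8916, Y=5210243.7724, Z=3522672.8976
→ Helmert 7p (PV): X=-1024561.8717, Y=5210675.1878, Z=3523172.6497
→ Helmert 7p (PV): X=-1024281.2466, Y=5211062.6322, Z=3522648.4693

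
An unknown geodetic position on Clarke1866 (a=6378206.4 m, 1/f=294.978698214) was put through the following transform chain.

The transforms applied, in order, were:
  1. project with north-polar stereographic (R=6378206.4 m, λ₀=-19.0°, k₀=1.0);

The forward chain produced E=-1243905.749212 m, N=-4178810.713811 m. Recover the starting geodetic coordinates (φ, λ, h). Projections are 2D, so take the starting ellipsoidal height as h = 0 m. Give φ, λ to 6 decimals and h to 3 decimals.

φ=52.260137°, λ=-35.576679°, h=0.000 m

start: E=-1243905.7492, N=-4178810.7138 m
→ stereo⁻¹: φ=52.26013700°, λ=-35.57667900°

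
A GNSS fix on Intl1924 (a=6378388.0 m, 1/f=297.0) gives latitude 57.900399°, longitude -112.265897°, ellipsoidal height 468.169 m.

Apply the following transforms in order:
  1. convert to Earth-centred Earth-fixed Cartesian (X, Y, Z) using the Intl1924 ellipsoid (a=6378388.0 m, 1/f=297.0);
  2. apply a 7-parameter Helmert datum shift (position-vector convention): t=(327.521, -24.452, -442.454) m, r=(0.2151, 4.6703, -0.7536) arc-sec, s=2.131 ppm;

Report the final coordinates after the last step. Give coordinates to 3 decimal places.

start: φ=57.900399°, λ=-112.265897°, h=468.169 m
→ ECEF (a=6378388.000, f=1/297.0): X=-1287476.2306, Y=-3144521.2929, Z=5380360.9882
→ Helmert 7p (PV): X=-1287041.1182, Y=-3144553.3528, Z=5379955.8720

X=-1287041.118 m, Y=-3144553.353 m, Z=5379955.872 m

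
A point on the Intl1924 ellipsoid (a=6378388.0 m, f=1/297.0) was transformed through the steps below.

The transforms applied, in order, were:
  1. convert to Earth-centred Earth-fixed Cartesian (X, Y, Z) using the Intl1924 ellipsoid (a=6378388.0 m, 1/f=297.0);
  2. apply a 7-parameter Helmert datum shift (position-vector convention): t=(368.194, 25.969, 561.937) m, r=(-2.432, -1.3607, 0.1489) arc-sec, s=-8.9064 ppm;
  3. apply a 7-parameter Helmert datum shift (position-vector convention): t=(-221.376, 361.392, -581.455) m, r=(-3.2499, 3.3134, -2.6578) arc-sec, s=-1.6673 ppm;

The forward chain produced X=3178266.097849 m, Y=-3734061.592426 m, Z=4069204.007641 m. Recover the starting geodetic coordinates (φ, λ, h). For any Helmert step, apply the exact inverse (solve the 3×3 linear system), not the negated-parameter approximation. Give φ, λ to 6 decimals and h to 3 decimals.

start: X=3178266.0978, Y=-3734061.5924, Z=4069204.0076 m
→ Helmert⁻¹: X=3178475.5169, Y=-3734452.3783, Z=4069784.4668
→ Helmert⁻¹: X=3178159.7766, Y=-3734561.8812, Z=4069193.7734
→ geod (Bowring, a=6378388.000): φ=39.87575900°, λ=-49.60179300°, h=2678.7050 m

φ=39.875759°, λ=-49.601793°, h=2678.705 m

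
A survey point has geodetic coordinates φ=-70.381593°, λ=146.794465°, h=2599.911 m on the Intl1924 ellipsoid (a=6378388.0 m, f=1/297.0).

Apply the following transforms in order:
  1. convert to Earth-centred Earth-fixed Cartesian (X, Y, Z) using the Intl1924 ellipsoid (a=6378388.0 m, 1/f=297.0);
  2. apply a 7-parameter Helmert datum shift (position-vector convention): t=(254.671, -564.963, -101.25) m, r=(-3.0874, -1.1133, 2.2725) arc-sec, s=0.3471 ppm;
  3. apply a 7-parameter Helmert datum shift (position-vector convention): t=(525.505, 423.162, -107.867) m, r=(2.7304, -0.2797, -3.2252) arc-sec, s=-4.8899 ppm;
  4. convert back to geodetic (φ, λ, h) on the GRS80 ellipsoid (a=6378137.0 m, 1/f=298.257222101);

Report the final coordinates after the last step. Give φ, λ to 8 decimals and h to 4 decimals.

start: φ=-70.381593°, λ=146.794465°, h=2599.911 m
→ ECEF (a=6378388.000, f=1/297.0): X=-1797975.0577, Y=1176809.9940, Z=-5988056.8599
→ Helmert 7p (PV): X=-1797701.6560, Y=1176136.0004, Z=-5988187.5075
→ Helmert 7p (PV): X=-1797140.8501, Y=1176660.7877, Z=-5988252.9617
→ geod (Bowring, a=6378137.000): φ=-70.38824375°, λ=146.78560939°, h=2692.8548 m

φ=-70.38824375°, λ=146.78560939°, h=2692.8548 m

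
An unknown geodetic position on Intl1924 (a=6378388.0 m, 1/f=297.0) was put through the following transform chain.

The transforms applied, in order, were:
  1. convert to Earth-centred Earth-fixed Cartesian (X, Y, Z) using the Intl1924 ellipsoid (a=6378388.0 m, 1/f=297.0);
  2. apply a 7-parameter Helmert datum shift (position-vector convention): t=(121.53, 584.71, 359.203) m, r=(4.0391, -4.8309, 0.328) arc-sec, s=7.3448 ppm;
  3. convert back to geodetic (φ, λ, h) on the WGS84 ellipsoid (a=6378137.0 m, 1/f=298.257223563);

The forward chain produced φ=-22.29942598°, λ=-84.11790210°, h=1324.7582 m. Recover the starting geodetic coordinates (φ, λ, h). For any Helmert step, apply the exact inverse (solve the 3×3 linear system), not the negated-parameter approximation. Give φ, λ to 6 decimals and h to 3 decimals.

φ=-22.300072°, λ=-84.120338°, h=1702.693 m

start: φ=-22.299426°, λ=-84.117902°, h=1324.758 m
→ ECEF (a=6378137.000, f=1/298.257223563): X=605176.1998, Y=-5874118.6471, Z=-2405624.8021
→ Helmert⁻¹: X=604984.5365, Y=-5874708.2829, Z=-2405865.4638
→ geod (Bowring, a=6378388.000): φ=-22.30007200°, λ=-84.12033800°, h=1702.6930 m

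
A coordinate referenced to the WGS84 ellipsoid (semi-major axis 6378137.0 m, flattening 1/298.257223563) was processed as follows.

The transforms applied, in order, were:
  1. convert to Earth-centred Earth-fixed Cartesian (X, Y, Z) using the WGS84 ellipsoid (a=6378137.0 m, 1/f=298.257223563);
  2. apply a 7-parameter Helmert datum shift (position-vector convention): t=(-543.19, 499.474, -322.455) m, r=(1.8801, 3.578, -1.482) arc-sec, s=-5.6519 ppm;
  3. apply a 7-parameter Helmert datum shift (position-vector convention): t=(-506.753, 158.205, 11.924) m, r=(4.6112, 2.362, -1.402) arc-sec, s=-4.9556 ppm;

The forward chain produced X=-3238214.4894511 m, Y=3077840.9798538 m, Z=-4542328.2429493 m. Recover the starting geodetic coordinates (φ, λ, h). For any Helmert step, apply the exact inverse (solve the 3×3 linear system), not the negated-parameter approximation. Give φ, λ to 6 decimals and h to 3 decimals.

start: X=-3238214.4895, Y=3077840.9799, Z=-4542328.2429 m
→ Helmert⁻¹: X=-3237692.6827, Y=3077574.4696, Z=-4542468.5543
→ Helmert⁻¹: X=-3237111.1042, Y=3077027.7260, Z=-4542255.9712
→ geod (Bowring, a=6378137.000): φ=-45.67598500°, λ=136.45231800°, h=2933.6650 m

φ=-45.675985°, λ=136.452318°, h=2933.665 m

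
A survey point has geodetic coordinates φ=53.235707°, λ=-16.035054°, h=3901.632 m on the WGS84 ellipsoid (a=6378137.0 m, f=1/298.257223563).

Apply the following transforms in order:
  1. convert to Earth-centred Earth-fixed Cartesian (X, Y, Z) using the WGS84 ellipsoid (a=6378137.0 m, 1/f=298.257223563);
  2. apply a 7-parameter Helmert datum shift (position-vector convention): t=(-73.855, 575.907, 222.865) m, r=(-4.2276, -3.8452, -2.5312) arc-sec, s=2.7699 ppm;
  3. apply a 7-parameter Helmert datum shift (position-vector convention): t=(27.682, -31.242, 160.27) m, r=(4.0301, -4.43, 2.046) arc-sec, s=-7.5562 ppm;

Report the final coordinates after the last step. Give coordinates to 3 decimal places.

start: φ=53.235707°, λ=-16.035054°, h=3901.632 m
→ ECEF (a=6378137.000, f=1/298.257223563): X=3679095.4016, Y=-1057400.0323, Z=5089412.4782
→ Helmert 7p (PV): X=3678923.8839, Y=-1056767.8899, Z=5089739.6990
→ Helmert 7p (PV): X=3678824.9367, Y=-1056854.0998, Z=5089919.8750

X=3678824.937 m, Y=-1056854.100 m, Z=5089919.875 m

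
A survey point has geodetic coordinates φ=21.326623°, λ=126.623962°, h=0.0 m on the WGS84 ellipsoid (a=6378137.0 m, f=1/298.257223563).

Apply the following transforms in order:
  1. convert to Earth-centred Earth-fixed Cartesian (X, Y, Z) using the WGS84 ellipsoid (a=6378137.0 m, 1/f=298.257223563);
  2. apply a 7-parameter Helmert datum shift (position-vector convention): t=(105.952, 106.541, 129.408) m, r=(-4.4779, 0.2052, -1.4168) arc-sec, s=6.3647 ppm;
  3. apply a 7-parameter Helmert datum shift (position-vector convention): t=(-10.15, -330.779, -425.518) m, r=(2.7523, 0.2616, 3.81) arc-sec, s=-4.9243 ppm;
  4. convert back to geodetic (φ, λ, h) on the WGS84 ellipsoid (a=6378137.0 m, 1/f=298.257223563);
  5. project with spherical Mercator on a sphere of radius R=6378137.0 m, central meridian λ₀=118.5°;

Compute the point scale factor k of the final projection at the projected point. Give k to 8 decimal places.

1.07349677

start: φ=21.326623°, λ=126.623962°, h=0.000 m
→ ECEF (a=6378137.000, f=1/298.257223563): X=-3545961.5453, Y=4770471.9073, Z=2305119.3611
→ Helmert 7p (PV): X=-3545843.1012, Y=4770683.2109, Z=2305163.4031
→ Helmert 7p (PV): X=-3545920.9876, Y=4770232.6844, Z=2304794.6883
→ geod (Bowring, a=6378137.000): φ=21.32460146°, λ=126.62502390°, h=-319.4571 m
→ into merc (λ₀=118.5°): φ=21.32460146°, λ−λ₀=8.12502390°
scale k = 1.07349677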